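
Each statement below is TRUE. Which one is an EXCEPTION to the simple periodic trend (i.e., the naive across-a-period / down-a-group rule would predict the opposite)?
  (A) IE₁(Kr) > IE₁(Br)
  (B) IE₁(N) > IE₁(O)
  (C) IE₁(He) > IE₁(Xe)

(B)

The general trend: IE₁ increases across a period and decreases down a group.
(A) Kr (period 4, group 18) vs Br (period 4, group 17): the stated order agrees with the simple trend.
(B) N (period 2, group 15) vs O (period 2, group 16): the stated order contradicts the simple trend.
(C) He (period 1, group 18) vs Xe (period 5, group 18): the stated order agrees with the simple trend.
The exception is (B): pairing an electron in O's 2p⁴ costs repulsion energy, so O ionizes more easily than half-filled N (2p³).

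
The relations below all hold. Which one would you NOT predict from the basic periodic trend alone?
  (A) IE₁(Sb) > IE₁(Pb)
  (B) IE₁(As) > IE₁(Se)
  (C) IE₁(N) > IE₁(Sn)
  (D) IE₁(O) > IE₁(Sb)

(B)

The general trend: first ionization energy increases across a period and decreases down a group.
(A) Sb (period 5, group 15) vs Pb (period 6, group 14): the stated order agrees with the simple trend.
(B) As (period 4, group 15) vs Se (period 4, group 16): the stated order contradicts the simple trend.
(C) N (period 2, group 15) vs Sn (period 5, group 14): the stated order agrees with the simple trend.
(D) O (period 2, group 16) vs Sb (period 5, group 15): the stated order agrees with the simple trend.
The exception is (B): Se (4p⁴) ionizes more easily than half-filled As (4p³).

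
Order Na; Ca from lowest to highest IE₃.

The third ionization energy removes an electron from the +2 ion. For each element: Na²⁺ is already 1 electron into the core; Ca²⁺ is the bare [Ar] core.
All of these are removing an electron from a noble-gas core or deeper; the smaller core (lower principal quantum number) is held far more tightly, and within a period the higher nuclear charge binds the same core more tightly.
Approximate IE_3 values (kJ/mol): Na 6910, Ca 4912.
Overall IE_3 order: Ca < Na.

Ca < Na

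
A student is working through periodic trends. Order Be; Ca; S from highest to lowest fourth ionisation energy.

Be, Ca, S

IE_4 is the cost of taking one more electron from the +3 cation: Be³⁺ is already 1 electron into the core; Ca³⁺ is already 1 electron into the core; S³⁺ still has 3 valence electrons.
Breaking into a closed-shell core is much more expensive than removing a leftover valence electron — Ca and Be have the largest IE_4 here.
The numbers (kJ/mol): Be 21007, Ca 6491, S 4556.
So the fourth ionization energies run S < Ca < Be.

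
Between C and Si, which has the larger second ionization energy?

The second ionization energy removes an electron from the +1 ion. For each element: C⁺ still has 3 valence electrons; Si⁺ still has 3 valence electrons.
All are still removing valence electrons, so compare the +1 ions as you would atoms: IE_2 generally rises across a period (higher Z_eff) and falls down a group (larger shell), subject to the usual subshell exceptions.
Valence configurations: C⁺ [He]2s²2p¹, Si⁺ [Ne]3s²3p¹.
The numbers (kJ/mol): C 2353, Si 1577.
Putting it together, IE_2: Si < C.

C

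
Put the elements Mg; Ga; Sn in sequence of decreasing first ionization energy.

Mg, Sn, Ga

First ionization energy rises across a period (greater Z_eff holds electrons more tightly) and falls down a group (valence electrons are farther from the nucleus).
A diagonal step moves right (one effect) and down (the opposite effect) at once.
Sn > Ga: the two effects oppose for this pair; the across-period effect wins (709 vs 579 kJ/mol).
Mg > Sn: period and group pull opposite ways; the down-group shift dominates (738 vs 709 kJ/mol).
For reference (kJ/mol): Mg 738, Ga 579, Sn 709.
So from highest to lowest: Mg > Sn > Ga.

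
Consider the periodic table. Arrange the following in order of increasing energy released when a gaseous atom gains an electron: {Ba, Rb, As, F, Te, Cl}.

Ba, Rb, As, Te, F, Cl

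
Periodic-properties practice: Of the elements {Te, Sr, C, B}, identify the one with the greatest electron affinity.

Te

B is in period 2, group 13; C is in period 2, group 14; Sr is in period 5, group 2; Te is in period 5, group 16.
EA tends to increase across a period and decrease down a group, though the pattern is less regular than for IE or radius.
Neither a single period nor a single group — weigh both effects.
B > Sr: both effects reinforce here, so B is clearly the higher of the two.
C > B: both are in period 2; the period trend gives C the larger value.
Te > C: period and group pull opposite ways; the across-period shift dominates (190 vs 122 kJ/mol).
Approximate values (kJ/mol): B 27, C 122, Sr 5, Te 190.
The greatest electron affinity among these belongs to Te.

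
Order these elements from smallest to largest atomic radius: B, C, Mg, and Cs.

B is in period 2, group 13; C is in period 2, group 14; Mg is in period 3, group 2; Cs is in period 6, group 1.
Radius decreases left→right (rising Z_eff, same n) and increases top→bottom (higher n).
These span different periods and groups, so the two trends combine.
B > C: both are in period 2; the period trend gives B the larger value.
Mg > B: relative to B, both the across-period and down-group shifts push Mg's atomic radius up.
Cs > Mg: relative to Mg, both the across-period and down-group shifts push Cs's atomic radius up.
Tabulated atomic radius (pm): B 85, C 75, Mg 139, Cs 232.
So from smallest to largest: C < B < Mg < Cs.

C < B < Mg < Cs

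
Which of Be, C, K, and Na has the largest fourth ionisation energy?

Be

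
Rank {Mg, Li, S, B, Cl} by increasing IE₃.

After 2 electrons have been removed, what remains? Mg²⁺ is the bare [Ne] core; Li²⁺ is already 1 electron into the core; S²⁺ still has 4 valence electrons; B²⁺ still has 1 valence electron; Cl²⁺ still has 5 valence electrons.
Core electrons are held far more tightly than valence electrons, so Mg and Li top the IE_3 order.
Valence configurations: S²⁺ [Ne]3s²3p², B²⁺ [He]2s¹, Cl²⁺ [Ne]3s²3p³.
Approximate IE_3 values (kJ/mol): Mg 7733, Li 11815, S 3357, B 3660, Cl 3822.
So the third ionization energies run S < B < Cl < Mg < Li.

S, B, Cl, Mg, Li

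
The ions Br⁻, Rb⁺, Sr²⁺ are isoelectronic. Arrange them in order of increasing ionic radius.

Sr²⁺ < Rb⁺ < Br⁻

All of these have 36 electrons, so size is governed by nuclear charge alone: the more protons, the stronger the pull on the same electron cloud, and the smaller the ion.
Nuclear charges: Sr²⁺ (Z=38), Rb⁺ (Z=37), Br⁻ (Z=35).
Smallest to largest: Sr²⁺ < Rb⁺ < Br⁻.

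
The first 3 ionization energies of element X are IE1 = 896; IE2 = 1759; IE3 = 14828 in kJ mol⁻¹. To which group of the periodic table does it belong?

Group 2

Look for the largest jump between consecutive ionization energies: IE3/IE2 ≈ 8.4, far larger than any earlier ratio.
That jump marks the point where a core electron is being removed. So the atom has 2 valence electrons.
A main-group element with 2 valence electrons is in group 2.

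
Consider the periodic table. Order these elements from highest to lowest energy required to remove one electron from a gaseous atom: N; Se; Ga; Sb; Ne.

N is in period 2, group 15; Ne is in period 2, group 18; Ga is in period 4, group 13; Se is in period 4, group 16; Sb is in period 5, group 15.
Across a period the outer electron is held more tightly (higher IE₁); down a group it sits in a higher shell, more shielded, and comes off more easily.
Neither a single period nor a single group — weigh both effects.
Sb > Ga: period and group pull opposite ways; the across-period shift dominates (831 vs 579 kJ/mol).
Se > Sb: relative to Sb, both the across-period and down-group shifts push Se's first ionization energy up.
N > Se: the two effects oppose for this pair; the down-group effect wins (1402 vs 941 kJ/mol).
Ne > N: Ne lies to the right of N in period 2, so the across-period effect alone puts Ne higher.
Tabulated first ionization energy (kJ/mol): N 1402, Ne 2081, Ga 579, Se 941, Sb 831.
So from highest to lowest: Ne > N > Se > Sb > Ga.

Ne > N > Se > Sb > Ga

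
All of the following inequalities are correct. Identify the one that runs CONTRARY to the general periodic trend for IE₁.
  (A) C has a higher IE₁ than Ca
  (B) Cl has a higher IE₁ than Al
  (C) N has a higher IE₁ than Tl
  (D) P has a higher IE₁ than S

(D)

The general trend: IE₁ increases across a period and decreases down a group.
(A) C (period 2, group 14) vs Ca (period 4, group 2): the stated order agrees with the simple trend.
(B) Cl (period 3, group 17) vs Al (period 3, group 13): the stated order agrees with the simple trend.
(C) N (period 2, group 15) vs Tl (period 6, group 13): the stated order agrees with the simple trend.
(D) P (period 3, group 15) vs S (period 3, group 16): the stated order contradicts the simple trend.
The exception is (D): S (3p⁴) ionizes more easily than half-filled P (3p³) because the paired 3p electron in S is pushed out by e⁻–e⁻ repulsion.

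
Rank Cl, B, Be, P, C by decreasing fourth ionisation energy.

B > Be > C > Cl > P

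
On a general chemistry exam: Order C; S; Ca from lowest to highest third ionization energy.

S < C < Ca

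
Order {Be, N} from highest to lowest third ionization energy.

Be > N

Consider each +2 ion: Be²⁺ is the bare [He] core; N²⁺ still has 3 valence electrons.
Pulling an electron out of a noble-gas core costs far more than removing a remaining valence electron, so Be sits at the high end of IE_3.
The numbers (kJ/mol): Be 14849, N 4578.
Hence IE_3: N < Be.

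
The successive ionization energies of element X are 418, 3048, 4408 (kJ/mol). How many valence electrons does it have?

1

Look for the largest jump between consecutive ionization energies: IE2/IE1 ≈ 7.3, far larger than any earlier ratio.
That jump marks the point where a core electron is being removed. So the atom has 1 valence electron.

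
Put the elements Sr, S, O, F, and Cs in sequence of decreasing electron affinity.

O is in period 2, group 16; F is in period 2, group 17; S is in period 3, group 16; Sr is in period 5, group 2; Cs is in period 6, group 1.
Electron affinity generally becomes more exothermic across a period toward the halogens and less exothermic down a group.
These span different periods and groups, so the two trends combine.
Cs > Sr: this pair runs against the simple trend — see the exception note.
O > Cs: both effects reinforce here, so O is clearly the higher of the two.
S > O: this pair runs against the simple trend — see the exception note.
F > S: both effects reinforce here, so F is clearly the higher of the two.
Note the exception: Cs has a higher electron affinity than Sr, contrary to the simple trend — adding an electron to Sr (ns²) has to open a new, higher-energy np subshell, which is unfavourable.
Note the exception: S has a higher electron affinity than O, contrary to the simple trend — the compact 2p subshell of O repels the added electron more than S's larger 3p does.
Approximate values (kJ/mol): O 141, F 328, S 200, Sr 5, Cs 46.
So from highest to lowest: F > S > O > Cs > Sr.

F > S > O > Cs > Sr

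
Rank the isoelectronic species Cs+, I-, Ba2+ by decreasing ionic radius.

I- > Cs+ > Ba2+

All of these have 54 electrons, so size is governed by nuclear charge alone: the more protons, the stronger the pull on the same electron cloud, and the smaller the ion.
Nuclear charges: Ba2+ (Z=56), Cs+ (Z=55), I- (Z=53).
Largest to smallest: I- > Cs+ > Ba2+.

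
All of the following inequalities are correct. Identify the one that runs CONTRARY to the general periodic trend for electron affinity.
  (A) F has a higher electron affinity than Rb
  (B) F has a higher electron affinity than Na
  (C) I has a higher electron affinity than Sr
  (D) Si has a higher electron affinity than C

The general trend: electron affinity increases across a period and decreases down a group.
(A) F (period 2, group 17) vs Rb (period 5, group 1): the stated order agrees with the simple trend.
(B) F (period 2, group 17) vs Na (period 3, group 1): the stated order agrees with the simple trend.
(C) I (period 5, group 17) vs Sr (period 5, group 2): the stated order agrees with the simple trend.
(D) Si (period 3, group 14) vs C (period 2, group 14): the stated order contradicts the simple trend.
The exception is (D): Si's larger, more diffuse 3p orbitals accept an added electron slightly more readily than C's compact 2p.

(D)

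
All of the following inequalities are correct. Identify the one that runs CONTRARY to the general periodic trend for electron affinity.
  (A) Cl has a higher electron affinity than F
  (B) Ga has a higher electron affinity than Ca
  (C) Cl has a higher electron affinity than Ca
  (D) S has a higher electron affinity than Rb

(A)

The general trend: electron affinity increases across a period and decreases down a group.
(A) Cl (period 3, group 17) vs F (period 2, group 17): the stated order contradicts the simple trend.
(B) Ga (period 4, group 13) vs Ca (period 4, group 2): the stated order agrees with the simple trend.
(C) Cl (period 3, group 17) vs Ca (period 4, group 2): the stated order agrees with the simple trend.
(D) S (period 3, group 16) vs Rb (period 5, group 1): the stated order agrees with the simple trend.
The exception is (A): F's small 2p subshell makes the incoming electron feel strong e⁻–e⁻ repulsion, so Cl actually releases more energy on gaining an electron.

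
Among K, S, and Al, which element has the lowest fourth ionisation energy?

IE_4 is the cost of taking one more electron from the +3 cation: K³⁺ is already 2 electrons into the core; S³⁺ still has 3 valence electrons; Al³⁺ is the bare [Ne] core.
Pulling an electron out of a noble-gas core costs far more than removing a remaining valence electron, so K and Al sit at the high end of IE_4.
Approximate IE_4 values (kJ/mol): K 5877, S 4556, Al 11577.
Putting it together, IE_4: S < K < Al.

S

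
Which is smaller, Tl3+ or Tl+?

Both ions have Z = 81 protons, but Tl3+ has lost more electrons, so its remaining electrons feel a larger effective nuclear charge per electron and are pulled in more tightly.
Higher positive charge → smaller ion, so Tl+ > Tl3+.

Tl3+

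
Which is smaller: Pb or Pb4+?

Pb4+

Forming Pb4+ removes 4 electrons from Pb. Fewer electrons for the same nuclear charge means less shielding and a higher Z_eff on the remaining electrons.
A cation is smaller than its parent atom: Pb4+ < Pb.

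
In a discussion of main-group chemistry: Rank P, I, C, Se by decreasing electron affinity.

I > Se > C > P

EA tends to increase across a period and decrease down a group, though the pattern is less regular than for IE or radius.
These sit on a diagonal, where the across-period and down-group effects partly cancel.
C > P: period and group pull opposite ways; the down-group shift dominates (122 vs 72 kJ/mol).
Se > C: period and group pull opposite ways; the across-period shift dominates (195 vs 122 kJ/mol).
I > Se: period and group pull opposite ways; the across-period shift dominates (295 vs 195 kJ/mol).
Tabulated electron affinity (kJ/mol): C 122, P 72, Se 195, I 295.
So from highest to lowest: I > Se > C > P.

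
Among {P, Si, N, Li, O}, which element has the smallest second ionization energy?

Si

Consider each +1 ion: P⁺ still has 4 valence electrons; Si⁺ still has 3 valence electrons; N⁺ still has 4 valence electrons; Li⁺ is the bare [He] core; O⁺ still has 5 valence electrons.
Core electrons are held far more tightly than valence electrons, so Li tops the IE_2 order.
Valence configurations: P⁺ [Ne]3s²3p², Si⁺ [Ne]3s²3p¹, N⁺ [He]2s²2p², O⁺ [He]2s²2p³.
The numbers (kJ/mol): P 1907, Si 1577, N 2856, Li 7298, O 3388.
Hence IE_2: Si < P < N < O < Li.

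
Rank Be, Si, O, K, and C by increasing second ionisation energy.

Si, Be, C, K, O

Consider each +1 ion: Be⁺ still has 1 valence electron; Si⁺ still has 3 valence electrons; O⁺ still has 5 valence electrons; K⁺ is the bare [Ar] core; C⁺ still has 3 valence electrons.
Usually core removal costs more than valence removal, but here the competition is close: a tightly held n=2 valence electron can cost more to remove than an n=3 core electron, so the actual values have to decide it.
Valence configurations: Be⁺ [He]2s¹, Si⁺ [Ne]3s²3p¹, O⁺ [He]2s²2p³, C⁺ [He]2s²2p¹.
Tabulated IE_2 (kJ/mol): Be 1757, Si 1577, O 3388, K 3052, C 2353.
Hence IE_2: Si < Be < C < K < O.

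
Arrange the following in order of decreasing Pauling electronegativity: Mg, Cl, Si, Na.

Na is in period 3, group 1; Mg is in period 3, group 2; Si is in period 3, group 14; Cl is in period 3, group 17.
Electronegativity increases across a period and decreases down a group, tracking effective nuclear charge and atomic size.
All lie in period 3, so electronegativity increases left to right.
So from highest to lowest: Cl > Si > Mg > Na.

Cl, Si, Mg, Na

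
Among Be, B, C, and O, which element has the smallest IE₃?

B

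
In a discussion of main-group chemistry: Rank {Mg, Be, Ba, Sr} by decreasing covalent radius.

Ba > Sr > Mg > Be

Be is in period 2, group 2; Mg is in period 3, group 2; Sr is in period 5, group 2; Ba is in period 6, group 2.
Radius decreases left→right (rising Z_eff, same n) and increases top→bottom (higher n).
All are in group 2, so atomic radius increases down the group.
So from largest to smallest: Ba > Sr > Mg > Be.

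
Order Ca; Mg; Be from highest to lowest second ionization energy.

After 1 electron has been removed, what remains? Ca⁺ still has 1 valence electron; Mg⁺ still has 1 valence electron; Be⁺ still has 1 valence electron.
All are still removing valence electrons, so compare the +1 ions as you would atoms: IE_2 generally rises across a period (higher Z_eff) and falls down a group (larger shell), subject to the usual subshell exceptions.
Valence configurations: Ca⁺ [Ar]4s¹, Mg⁺ [Ne]3s¹, Be⁺ [He]2s¹.
The numbers (kJ/mol): Ca 1145, Mg 1451, Be 1757.
So the second ionization energies run Ca < Mg < Be.

Be > Mg > Ca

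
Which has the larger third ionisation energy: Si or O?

After 2 electrons have been removed, what remains? Si²⁺ still has 2 valence electrons; O²⁺ still has 4 valence electrons.
All are still removing valence electrons, so compare the +2 ions as you would atoms: IE_3 generally rises across a period (higher Z_eff) and falls down a group (larger shell), subject to the usual subshell exceptions.
Valence configurations: Si²⁺ [Ne]3s², O²⁺ [He]2s²2p².
Tabulated IE_3 (kJ/mol): Si 3232, O 5300.
Hence IE_3: Si < O.

O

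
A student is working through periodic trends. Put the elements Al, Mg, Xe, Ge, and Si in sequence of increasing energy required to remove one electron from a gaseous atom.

Al, Mg, Ge, Si, Xe

Mg is in period 3, group 2; Al is in period 3, group 13; Si is in period 3, group 14; Ge is in period 4, group 14; Xe is in period 5, group 18.
Across a period the outer electron is held more tightly (higher IE₁); down a group it sits in a higher shell, more shielded, and comes off more easily.
Here both period and group differ, so the two effects have to be weighed against each other.
Mg > Al: this pair runs against the simple trend — see the exception note.
Ge > Mg: period and group pull opposite ways; the across-period shift dominates (762 vs 738 kJ/mol).
Si > Ge: Si sits above Ge in group 14, so the down-group effect alone puts Si higher.
Xe > Si: period and group pull opposite ways; the across-period shift dominates (1170 vs 786 kJ/mol).
Note the exception: Mg has a higher first ionization energy than Al, contrary to the simple trend — Al's single 3p electron is easier to remove than one from Mg's filled 3s².
Tabulated first ionization energy (kJ/mol): Mg 738, Al 578, Si 786, Ge 762, Xe 1170.
So from lowest to highest: Al < Mg < Ge < Si < Xe.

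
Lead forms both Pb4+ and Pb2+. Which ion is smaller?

Both ions have Z = 82 protons, but Pb4+ has lost more electrons, so its remaining electrons feel a larger effective nuclear charge per electron and are pulled in more tightly.
Higher positive charge → smaller ion, so Pb2+ > Pb4+.

Pb4+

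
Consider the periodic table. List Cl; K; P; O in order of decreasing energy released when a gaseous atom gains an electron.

Cl > O > P > K

O is in period 2, group 16; P is in period 3, group 15; Cl is in period 3, group 17; K is in period 4, group 1.
Electron affinity generally becomes more exothermic across a period toward the halogens and less exothermic down a group.
Here both period and group differ, so the two effects have to be weighed against each other.
P > K: relative to K, both the across-period and down-group shifts push P's electron affinity up.
O > P: relative to P, both the across-period and down-group shifts push O's electron affinity up.
Cl > O: period and group pull opposite ways; the across-period shift dominates (349 vs 141 kJ/mol).
Tabulated electron affinity (kJ/mol): O 141, P 72, Cl 349, K 48.
So from highest to lowest: Cl > O > P > K.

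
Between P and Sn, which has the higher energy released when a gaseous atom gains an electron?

Sn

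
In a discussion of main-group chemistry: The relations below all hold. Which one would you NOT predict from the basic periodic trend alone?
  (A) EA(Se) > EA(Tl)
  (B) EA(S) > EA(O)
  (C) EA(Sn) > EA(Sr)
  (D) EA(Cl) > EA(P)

(B)

The general trend: electron affinity increases across a period and decreases down a group.
(A) Se (period 4, group 16) vs Tl (period 6, group 13): the stated order agrees with the simple trend.
(B) S (period 3, group 16) vs O (period 2, group 16): the stated order contradicts the simple trend.
(C) Sn (period 5, group 14) vs Sr (period 5, group 2): the stated order agrees with the simple trend.
(D) Cl (period 3, group 17) vs P (period 3, group 15): the stated order agrees with the simple trend.
The exception is (B): the compact 2p subshell of O repels the added electron more than S's larger 3p does.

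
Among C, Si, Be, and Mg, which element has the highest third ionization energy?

Be

After 2 electrons have been removed, what remains? C²⁺ still has 2 valence electrons; Si²⁺ still has 2 valence electrons; Be²⁺ is the bare [He] core; Mg²⁺ is the bare [Ne] core.
Pulling an electron out of a noble-gas core costs far more than removing a remaining valence electron, so Mg and Be sit at the high end of IE_3.
Valence configurations: C²⁺ [He]2s², Si²⁺ [Ne]3s².
Approximate IE_3 values (kJ/mol): C 4620, Si 3232, Be 14849, Mg 7733.
So the third ionization energies run Si < C < Mg < Be.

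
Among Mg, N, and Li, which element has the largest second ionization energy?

Li

IE_2 is the cost of taking one more electron from the +1 cation: Mg⁺ still has 1 valence electron; N⁺ still has 4 valence electrons; Li⁺ is the bare [He] core.
Core electrons are held far more tightly than valence electrons, so Li tops the IE_2 order.
Valence configurations: Mg⁺ [Ne]3s¹, N⁺ [He]2s²2p².
The numbers (kJ/mol): Mg 1451, N 2856, Li 7298.
Overall IE_2 order: Mg < N < Li.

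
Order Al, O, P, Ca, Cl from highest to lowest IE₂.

After 1 electron has been removed, what remains? Al⁺ still has 2 valence electrons; O⁺ still has 5 valence electrons; P⁺ still has 4 valence electrons; Ca⁺ still has 1 valence electron; Cl⁺ still has 6 valence electrons.
All are still removing valence electrons, so compare the +1 ions as you would atoms: IE_2 generally rises across a period (higher Z_eff) and falls down a group (larger shell), subject to the usual subshell exceptions.
Valence configurations: Al⁺ [Ne]3s², O⁺ [He]2s²2p³, P⁺ [Ne]3s²3p², Ca⁺ [Ar]4s¹, Cl⁺ [Ne]3s²3p⁴.
The numbers (kJ/mol): Al 1817, O 3388, P 1907, Ca 1145, Cl 2298.
Putting it together, IE_2: Ca < Al < P < Cl < O.

O, Cl, P, Al, Ca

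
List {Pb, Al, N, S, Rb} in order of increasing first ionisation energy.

N is in period 2, group 15; Al is in period 3, group 13; S is in period 3, group 16; Rb is in period 5, group 1; Pb is in period 6, group 14.
Removing the outermost electron gets harder across a period and easier down a group.
Here both period and group differ, so the two effects have to be weighed against each other.
Al > Rb: relative to Rb, both the across-period and down-group shifts push Al's first ionization energy up.
Pb > Al: the two effects oppose for this pair; the across-period effect wins (716 vs 578 kJ/mol).
S > Pb: relative to Pb, both the across-period and down-group shifts push S's first ionization energy up.
N > S: the two effects oppose for this pair; the down-group effect wins (1402 vs 1000 kJ/mol).
Tabulated first ionization energy (kJ/mol): N 1402, Al 578, S 1000, Rb 403, Pb 716.
So from lowest to highest: Rb < Al < Pb < S < N.

Rb < Al < Pb < S < N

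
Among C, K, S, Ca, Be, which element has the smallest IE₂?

After 1 electron has been removed, what remains? C⁺ still has 3 valence electrons; K⁺ is the bare [Ar] core; S⁺ still has 5 valence electrons; Ca⁺ still has 1 valence electron; Be⁺ still has 1 valence electron.
Breaking into a closed-shell core is much more expensive than removing a leftover valence electron — K has the largest IE_2 here.
Valence configurations: C⁺ [He]2s²2p¹, S⁺ [Ne]3s²3p³, Ca⁺ [Ar]4s¹, Be⁺ [He]2s¹.
The numbers (kJ/mol): C 2353, K 3052, S 2252, Ca 1145, Be 1757.
So the second ionization energies run Ca < Be < S < C < K.

Ca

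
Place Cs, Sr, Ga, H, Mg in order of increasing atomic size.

Moving right in a period, electrons are added to the same shell under a stronger nuclear pull, so atoms get smaller; moving down, a new shell is opened and atoms get larger.
Here both period and group differ, so the two effects have to be weighed against each other.
Ga > H: the two effects oppose for this pair; the down-group effect wins (124 vs 32 pm).
Mg > Ga: the two effects oppose for this pair; the across-period effect wins (139 vs 124 pm).
Sr > Mg: they share group 2; the group trend gives Sr the larger value.
Cs > Sr: relative to Sr, both the across-period and down-group shifts push Cs's atomic radius up.
For reference (pm): H 32, Mg 139, Ga 124, Sr 185, Cs 232.
So from smallest to largest: H < Ga < Mg < Sr < Cs.

H < Ga < Mg < Sr < Cs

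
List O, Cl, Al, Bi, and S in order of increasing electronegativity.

O is in period 2, group 16; Al is in period 3, group 13; S is in period 3, group 16; Cl is in period 3, group 17; Bi is in period 6, group 15.
Electronegativity increases across a period and decreases down a group, tracking effective nuclear charge and atomic size.
Here both period and group differ, so the two effects have to be weighed against each other.
Bi > Al: the two effects oppose for this pair; the across-period effect wins (2.02 vs 1.61).
S > Bi: both effects reinforce here, so S is clearly the higher of the two.
Cl > S: both are in period 3; the period trend gives Cl the larger value.
O > Cl: period and group pull opposite ways; the down-group shift dominates (3.44 vs 3.16).
Tabulated electronegativity (Pauling): O 3.44, Al 1.61, S 2.58, Cl 3.16, Bi 2.02.
So from lowest to highest: Al < Bi < S < Cl < O.

Al < Bi < S < Cl < O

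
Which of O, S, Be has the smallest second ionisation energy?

Be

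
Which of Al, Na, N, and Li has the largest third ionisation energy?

Li

The third ionization energy removes an electron from the +2 ion. For each element: Al²⁺ still has 1 valence electron; Na²⁺ is already 1 electron into the core; N²⁺ still has 3 valence electrons; Li²⁺ is already 1 electron into the core.
Core electrons are held far more tightly than valence electrons, so Na and Li top the IE_3 order.
Valence configurations: Al²⁺ [Ne]3s¹, N²⁺ [He]2s²2p¹.
The numbers (kJ/mol): Al 2745, Na 6910, N 4578, Li 11815.
So the third ionization energies run Al < N < Na < Li.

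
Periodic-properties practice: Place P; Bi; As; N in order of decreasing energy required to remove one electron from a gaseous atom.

IE₁ increases left→right with effective nuclear charge and decreases top→bottom as the valence shell moves farther out.
All are in group 15, so first ionization energy increases up the group.
So from highest to lowest: N > P > As > Bi.

N > P > As > Bi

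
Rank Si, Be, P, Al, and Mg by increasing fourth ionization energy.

IE_4 is the cost of taking one more electron from the +3 cation: Si³⁺ still has 1 valence electron; Be³⁺ is already 1 electron into the core; P³⁺ still has 2 valence electrons; Al³⁺ is the bare [Ne] core; Mg³⁺ is already 1 electron into the core.
Pulling an electron out of a noble-gas core costs far more than removing a remaining valence electron, so Mg, Al and Be sit at the high end of IE_4.
Valence configurations: Si³⁺ [Ne]3s¹, P³⁺ [Ne]3s².
Approximate IE_4 values (kJ/mol): Si 4356, Be 21007, P 4964, Al 11577, Mg 10543.
Hence IE_4: Si < P < Mg < Al < Be.

Si < P < Mg < Al < Be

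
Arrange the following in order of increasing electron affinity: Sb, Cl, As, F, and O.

O is in period 2, group 16; F is in period 2, group 17; Cl is in period 3, group 17; As is in period 4, group 15; Sb is in period 5, group 15.
Electron affinity generally becomes more exothermic across a period toward the halogens and less exothermic down a group.
Neither a single period nor a single group — weigh both effects.
Sb > As: this pair runs against the simple trend — see the exception note.
O > Sb: relative to Sb, both the across-period and down-group shifts push O's electron affinity up.
F > O: F lies to the right of O in period 2, so the across-period effect alone puts F higher.
Cl > F: this pair runs against the simple trend — see the exception note.
Note the exception: Sb has a higher electron affinity than As, contrary to the simple trend — both are half-filled np³, but the pairing/repulsion penalty for the added electron shrinks as the p orbitals become larger and more diffuse down the group, and for Sb that outweighs the weaker nuclear attraction.
Note the exception: Cl has a higher electron affinity than F, contrary to the simple trend — F's small 2p subshell makes the incoming electron feel strong e⁻–e⁻ repulsion, so Cl actually releases more energy on gaining an electron.
For reference (kJ/mol): O 141, F 328, Cl 349, As 78, Sb 103.
So from lowest to highest: As < Sb < O < F < Cl.

As < Sb < O < F < Cl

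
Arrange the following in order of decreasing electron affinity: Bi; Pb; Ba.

Bi > Pb > Ba

Electron affinity generally becomes more exothermic across a period toward the halogens and less exothermic down a group.
All lie in period 6, so electron affinity increases left to right.
So from highest to lowest: Bi > Pb > Ba.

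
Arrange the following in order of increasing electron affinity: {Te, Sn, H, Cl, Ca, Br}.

H is in period 1, group 1; Cl is in period 3, group 17; Ca is in period 4, group 2; Br is in period 4, group 17; Sn is in period 5, group 14; Te is in period 5, group 16.
Electron affinity generally becomes more exothermic across a period toward the halogens and less exothermic down a group.
These span different periods and groups, so the two trends combine.
H > Ca: the two effects oppose for this pair; the down-group effect wins (73 vs 2 kJ/mol).
Sn > H: period and group pull opposite ways; the across-period shift dominates (107 vs 73 kJ/mol).
Te > Sn: Te lies to the right of Sn in period 5, so the across-period effect alone puts Te higher.
Br > Te: both effects reinforce here, so Br is clearly the higher of the two.
Cl > Br: they share group 17; the group trend gives Cl the larger value.
Tabulated electron affinity (kJ/mol): H 73, Cl 349, Ca 2, Br 325, Sn 107, Te 190.
So from lowest to highest: Ca < H < Sn < Te < Br < Cl.

Ca, H, Sn, Te, Br, Cl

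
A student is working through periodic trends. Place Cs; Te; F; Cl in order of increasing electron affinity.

Cs < Te < F < Cl

F is in period 2, group 17; Cl is in period 3, group 17; Te is in period 5, group 16; Cs is in period 6, group 1.
Adding an electron releases more energy for atoms nearer the top right (short of the noble gases).
Here both period and group differ, so the two effects have to be weighed against each other.
Te > Cs: relative to Cs, both the across-period and down-group shifts push Te's electron affinity up.
F > Te: both effects reinforce here, so F is clearly the higher of the two.
Cl > F: this pair runs against the simple trend — see the exception note.
Note the exception: Cl has a higher electron affinity than F, contrary to the simple trend — F's small 2p subshell makes the incoming electron feel strong e⁻–e⁻ repulsion, so Cl actually releases more energy on gaining an electron.
Approximate values (kJ/mol): F 328, Cl 349, Te 190, Cs 46.
So from lowest to highest: Cs < Te < F < Cl.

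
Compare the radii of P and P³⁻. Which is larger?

Forming P³⁻ adds 3 electrons to P. More electron–electron repulsion in the same shell, with unchanged nuclear charge, lets the cloud expand.
An anion is larger than its parent atom: P³⁻ > P.

P³⁻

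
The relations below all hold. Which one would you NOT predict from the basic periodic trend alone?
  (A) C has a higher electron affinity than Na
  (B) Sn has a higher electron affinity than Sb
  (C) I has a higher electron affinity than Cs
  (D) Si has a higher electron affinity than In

(B)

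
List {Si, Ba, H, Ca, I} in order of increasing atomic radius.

Across a period the added protons contract the valence shell; down a group each new principal shell makes the atom larger.
Neither a single period nor a single group — weigh both effects.
Si > H: the two effects oppose for this pair; the down-group effect wins (116 vs 32 pm).
I > Si: period and group pull opposite ways; the down-group shift dominates (133 vs 116 pm).
Ca > I: period and group pull opposite ways; the across-period shift dominates (171 vs 133 pm).
Ba > Ca: they share group 2; the group trend gives Ba the larger value.
Tabulated atomic radius (pm): H 32, Si 116, Ca 171, I 133, Ba 196.
So from smallest to largest: H < Si < I < Ca < Ba.

H < Si < I < Ca < Ba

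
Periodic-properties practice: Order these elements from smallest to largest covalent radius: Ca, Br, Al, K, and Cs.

Al is in period 3, group 13; K is in period 4, group 1; Ca is in period 4, group 2; Br is in period 4, group 17; Cs is in period 6, group 1.
Across a period the added protons contract the valence shell; down a group each new principal shell makes the atom larger.
Here both period and group differ, so the two effects have to be weighed against each other.
Al > Br: the two effects oppose for this pair; the across-period effect wins (126 vs 114 pm).
Ca > Al: relative to Al, both the across-period and down-group shifts push Ca's atomic radius up.
K > Ca: K lies to the left of Ca in period 4, so the across-period effect alone puts K larger.
Cs > K: they share group 1; the group trend gives Cs the larger value.
Tabulated atomic radius (pm): Al 126, K 196, Ca 171, Br 114, Cs 232.
So from smallest to largest: Br < Al < Ca < K < Cs.

Br < Al < Ca < K < Cs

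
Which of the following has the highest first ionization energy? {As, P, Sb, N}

N is in period 2, group 15; P is in period 3, group 15; As is in period 4, group 15; Sb is in period 5, group 15.
Removing the outermost electron gets harder across a period and easier down a group.
All are in group 15, so first ionization energy increases up the group.
The highest first ionization energy among these belongs to N.

N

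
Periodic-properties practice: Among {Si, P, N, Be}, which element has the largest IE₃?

Be

The third ionization energy removes an electron from the +2 ion. For each element: Si²⁺ still has 2 valence electrons; P²⁺ still has 3 valence electrons; N²⁺ still has 3 valence electrons; Be²⁺ is the bare [He] core.
Pulling an electron out of a noble-gas core costs far more than removing a remaining valence electron, so Be sits at the high end of IE_3.
Valence configurations: Si²⁺ [Ne]3s², P²⁺ [Ne]3s²3p¹, N²⁺ [He]2s²2p¹.
P²⁺ loses a lone 3p electron whereas Si²⁺ must break into a filled 3s² pair, so IE_3(Si) > IE_3(P) even though P has the higher nuclear charge.
Tabulated IE_3 (kJ/mol): Si 3232, P 2914, N 4578, Be 14849.
Overall IE_3 order: P < Si < N < Be.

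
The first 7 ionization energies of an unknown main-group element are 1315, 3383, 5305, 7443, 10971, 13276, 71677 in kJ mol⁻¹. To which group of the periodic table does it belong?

Group 16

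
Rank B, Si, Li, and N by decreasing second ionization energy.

Li > N > B > Si

IE_2 is the cost of taking one more electron from the +1 cation: B⁺ still has 2 valence electrons; Si⁺ still has 3 valence electrons; Li⁺ is the bare [He] core; N⁺ still has 4 valence electrons.
Core electrons are held far more tightly than valence electrons, so Li tops the IE_2 order.
Valence configurations: B⁺ [He]2s², Si⁺ [Ne]3s²3p¹, N⁺ [He]2s²2p².
The numbers (kJ/mol): B 2427, Si 1577, Li 7298, N 2856.
Overall IE_2 order: Si < B < N < Li.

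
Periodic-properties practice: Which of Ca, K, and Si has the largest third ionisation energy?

Ca

Consider each +2 ion: Ca²⁺ is the bare [Ar] core; K²⁺ is already 1 electron into the core; Si²⁺ still has 2 valence electrons.
Breaking into a closed-shell core is much more expensive than removing a leftover valence electron — K and Ca have the largest IE_3 here.
The numbers (kJ/mol): Ca 4912, K 4420, Si 3232.
Putting it together, IE_3: Si < K < Ca.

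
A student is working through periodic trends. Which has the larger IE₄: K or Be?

Be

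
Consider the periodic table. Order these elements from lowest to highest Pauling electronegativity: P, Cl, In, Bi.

In < Bi < P < Cl

P is in period 3, group 15; Cl is in period 3, group 17; In is in period 5, group 13; Bi is in period 6, group 15.
Smaller atoms with higher effective nuclear charge are more electronegative.
Neither a single period nor a single group — weigh both effects.
Bi > In: the two effects oppose for this pair; the across-period effect wins (2.02 vs 1.78).
P > Bi: P sits above Bi in group 15, so the down-group effect alone puts P higher.
Cl > P: both are in period 3; the period trend gives Cl the larger value.
Approximate values (Pauling): P 2.19, Cl 3.16, In 1.78, Bi 2.02.
So from lowest to highest: In < Bi < P < Cl.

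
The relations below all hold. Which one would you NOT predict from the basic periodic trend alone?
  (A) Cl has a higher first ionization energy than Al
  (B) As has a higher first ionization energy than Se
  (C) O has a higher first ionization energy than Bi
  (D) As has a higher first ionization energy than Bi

(B)

The general trend: first ionization energy increases across a period and decreases down a group.
(A) Cl (period 3, group 17) vs Al (period 3, group 13): the stated order agrees with the simple trend.
(B) As (period 4, group 15) vs Se (period 4, group 16): the stated order contradicts the simple trend.
(C) O (period 2, group 16) vs Bi (period 6, group 15): the stated order agrees with the simple trend.
(D) As (period 4, group 15) vs Bi (period 6, group 15): the stated order agrees with the simple trend.
The exception is (B): Se (4p⁴) ionizes more easily than half-filled As (4p³).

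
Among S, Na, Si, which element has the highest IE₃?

The third ionization energy removes an electron from the +2 ion. For each element: S²⁺ still has 4 valence electrons; Na²⁺ is already 1 electron into the core; Si²⁺ still has 2 valence electrons.
Pulling an electron out of a noble-gas core costs far more than removing a remaining valence electron, so Na sits at the high end of IE_3.
Valence configurations: S²⁺ [Ne]3s²3p², Si²⁺ [Ne]3s².
The numbers (kJ/mol): S 3357, Na 6910, Si 3232.
Hence IE_3: Si < S < Na.

Na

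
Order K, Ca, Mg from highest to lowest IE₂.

K > Mg > Ca

Consider each +1 ion: K⁺ is the bare [Ar] core; Ca⁺ still has 1 valence electron; Mg⁺ still has 1 valence electron.
Pulling an electron out of a noble-gas core costs far more than removing a remaining valence electron, so K sits at the high end of IE_2.
Valence configurations: Ca⁺ [Ar]4s¹, Mg⁺ [Ne]3s¹.
Tabulated IE_2 (kJ/mol): K 3052, Ca 1145, Mg 1451.
So the second ionization energies run Ca < Mg < K.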